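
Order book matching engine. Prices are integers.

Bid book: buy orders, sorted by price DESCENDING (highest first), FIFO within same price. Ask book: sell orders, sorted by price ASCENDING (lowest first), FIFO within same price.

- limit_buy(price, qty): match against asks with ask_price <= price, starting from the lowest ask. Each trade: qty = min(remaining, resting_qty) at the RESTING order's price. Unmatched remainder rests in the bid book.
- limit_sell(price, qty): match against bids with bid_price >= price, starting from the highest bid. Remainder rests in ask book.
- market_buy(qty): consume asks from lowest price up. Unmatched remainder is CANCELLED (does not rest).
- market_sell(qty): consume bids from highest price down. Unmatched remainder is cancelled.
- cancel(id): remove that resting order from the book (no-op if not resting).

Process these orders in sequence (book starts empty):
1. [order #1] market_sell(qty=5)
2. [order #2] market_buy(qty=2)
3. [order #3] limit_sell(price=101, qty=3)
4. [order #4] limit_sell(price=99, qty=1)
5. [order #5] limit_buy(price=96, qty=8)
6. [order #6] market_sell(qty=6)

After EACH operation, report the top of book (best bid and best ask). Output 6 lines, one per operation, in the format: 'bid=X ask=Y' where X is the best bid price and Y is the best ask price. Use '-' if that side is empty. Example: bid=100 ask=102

Answer: bid=- ask=-
bid=- ask=-
bid=- ask=101
bid=- ask=99
bid=96 ask=99
bid=96 ask=99

Derivation:
After op 1 [order #1] market_sell(qty=5): fills=none; bids=[-] asks=[-]
After op 2 [order #2] market_buy(qty=2): fills=none; bids=[-] asks=[-]
After op 3 [order #3] limit_sell(price=101, qty=3): fills=none; bids=[-] asks=[#3:3@101]
After op 4 [order #4] limit_sell(price=99, qty=1): fills=none; bids=[-] asks=[#4:1@99 #3:3@101]
After op 5 [order #5] limit_buy(price=96, qty=8): fills=none; bids=[#5:8@96] asks=[#4:1@99 #3:3@101]
After op 6 [order #6] market_sell(qty=6): fills=#5x#6:6@96; bids=[#5:2@96] asks=[#4:1@99 #3:3@101]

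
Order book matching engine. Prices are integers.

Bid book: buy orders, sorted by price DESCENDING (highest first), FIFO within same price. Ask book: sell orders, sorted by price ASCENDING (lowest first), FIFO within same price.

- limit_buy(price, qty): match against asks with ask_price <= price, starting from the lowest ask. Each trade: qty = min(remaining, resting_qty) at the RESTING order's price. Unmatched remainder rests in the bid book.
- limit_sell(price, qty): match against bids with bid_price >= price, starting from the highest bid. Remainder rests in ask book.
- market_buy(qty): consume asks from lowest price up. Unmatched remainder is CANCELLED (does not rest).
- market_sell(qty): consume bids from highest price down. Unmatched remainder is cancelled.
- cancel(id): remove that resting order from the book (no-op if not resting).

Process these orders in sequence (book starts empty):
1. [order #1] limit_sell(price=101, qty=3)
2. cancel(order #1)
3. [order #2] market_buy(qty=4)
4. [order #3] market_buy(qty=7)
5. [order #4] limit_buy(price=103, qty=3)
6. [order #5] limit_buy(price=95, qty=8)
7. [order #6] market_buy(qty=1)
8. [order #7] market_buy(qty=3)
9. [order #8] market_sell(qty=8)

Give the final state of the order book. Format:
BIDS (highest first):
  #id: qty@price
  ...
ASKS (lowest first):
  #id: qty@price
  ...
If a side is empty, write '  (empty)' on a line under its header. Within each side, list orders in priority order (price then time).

After op 1 [order #1] limit_sell(price=101, qty=3): fills=none; bids=[-] asks=[#1:3@101]
After op 2 cancel(order #1): fills=none; bids=[-] asks=[-]
After op 3 [order #2] market_buy(qty=4): fills=none; bids=[-] asks=[-]
After op 4 [order #3] market_buy(qty=7): fills=none; bids=[-] asks=[-]
After op 5 [order #4] limit_buy(price=103, qty=3): fills=none; bids=[#4:3@103] asks=[-]
After op 6 [order #5] limit_buy(price=95, qty=8): fills=none; bids=[#4:3@103 #5:8@95] asks=[-]
After op 7 [order #6] market_buy(qty=1): fills=none; bids=[#4:3@103 #5:8@95] asks=[-]
After op 8 [order #7] market_buy(qty=3): fills=none; bids=[#4:3@103 #5:8@95] asks=[-]
After op 9 [order #8] market_sell(qty=8): fills=#4x#8:3@103 #5x#8:5@95; bids=[#5:3@95] asks=[-]

Answer: BIDS (highest first):
  #5: 3@95
ASKS (lowest first):
  (empty)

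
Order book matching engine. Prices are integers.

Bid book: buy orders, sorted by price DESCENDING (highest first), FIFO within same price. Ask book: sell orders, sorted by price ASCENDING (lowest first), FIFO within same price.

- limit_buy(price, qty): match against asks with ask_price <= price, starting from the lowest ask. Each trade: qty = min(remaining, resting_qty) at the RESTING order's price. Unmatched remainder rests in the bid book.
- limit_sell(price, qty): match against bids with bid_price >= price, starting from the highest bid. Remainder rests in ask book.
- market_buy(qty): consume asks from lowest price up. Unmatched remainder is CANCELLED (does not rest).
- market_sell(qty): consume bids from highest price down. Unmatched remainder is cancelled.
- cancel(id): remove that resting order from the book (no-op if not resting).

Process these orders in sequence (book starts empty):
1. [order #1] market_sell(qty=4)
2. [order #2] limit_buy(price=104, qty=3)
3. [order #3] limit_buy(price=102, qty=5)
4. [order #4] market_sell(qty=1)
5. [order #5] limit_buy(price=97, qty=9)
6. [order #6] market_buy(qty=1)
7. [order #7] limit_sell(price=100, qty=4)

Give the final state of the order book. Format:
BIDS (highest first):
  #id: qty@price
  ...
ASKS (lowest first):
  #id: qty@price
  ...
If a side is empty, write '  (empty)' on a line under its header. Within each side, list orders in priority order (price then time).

After op 1 [order #1] market_sell(qty=4): fills=none; bids=[-] asks=[-]
After op 2 [order #2] limit_buy(price=104, qty=3): fills=none; bids=[#2:3@104] asks=[-]
After op 3 [order #3] limit_buy(price=102, qty=5): fills=none; bids=[#2:3@104 #3:5@102] asks=[-]
After op 4 [order #4] market_sell(qty=1): fills=#2x#4:1@104; bids=[#2:2@104 #3:5@102] asks=[-]
After op 5 [order #5] limit_buy(price=97, qty=9): fills=none; bids=[#2:2@104 #3:5@102 #5:9@97] asks=[-]
After op 6 [order #6] market_buy(qty=1): fills=none; bids=[#2:2@104 #3:5@102 #5:9@97] asks=[-]
After op 7 [order #7] limit_sell(price=100, qty=4): fills=#2x#7:2@104 #3x#7:2@102; bids=[#3:3@102 #5:9@97] asks=[-]

Answer: BIDS (highest first):
  #3: 3@102
  #5: 9@97
ASKS (lowest first):
  (empty)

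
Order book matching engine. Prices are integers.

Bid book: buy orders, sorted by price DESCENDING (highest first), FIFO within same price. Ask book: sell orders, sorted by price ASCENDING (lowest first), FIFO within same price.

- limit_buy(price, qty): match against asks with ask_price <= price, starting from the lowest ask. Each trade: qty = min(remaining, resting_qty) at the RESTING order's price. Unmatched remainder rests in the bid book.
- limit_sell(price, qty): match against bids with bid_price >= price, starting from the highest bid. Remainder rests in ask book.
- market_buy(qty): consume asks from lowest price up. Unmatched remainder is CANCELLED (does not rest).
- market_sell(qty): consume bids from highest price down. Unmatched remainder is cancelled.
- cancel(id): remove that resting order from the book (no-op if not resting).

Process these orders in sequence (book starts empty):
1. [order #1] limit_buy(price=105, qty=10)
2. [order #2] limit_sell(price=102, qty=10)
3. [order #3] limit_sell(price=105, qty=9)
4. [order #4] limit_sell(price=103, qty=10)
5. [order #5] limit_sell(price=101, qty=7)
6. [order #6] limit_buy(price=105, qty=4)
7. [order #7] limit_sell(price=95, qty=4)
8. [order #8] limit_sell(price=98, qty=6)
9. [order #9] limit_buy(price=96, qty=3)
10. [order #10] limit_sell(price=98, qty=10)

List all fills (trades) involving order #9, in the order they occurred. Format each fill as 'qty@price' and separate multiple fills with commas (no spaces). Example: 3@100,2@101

After op 1 [order #1] limit_buy(price=105, qty=10): fills=none; bids=[#1:10@105] asks=[-]
After op 2 [order #2] limit_sell(price=102, qty=10): fills=#1x#2:10@105; bids=[-] asks=[-]
After op 3 [order #3] limit_sell(price=105, qty=9): fills=none; bids=[-] asks=[#3:9@105]
After op 4 [order #4] limit_sell(price=103, qty=10): fills=none; bids=[-] asks=[#4:10@103 #3:9@105]
After op 5 [order #5] limit_sell(price=101, qty=7): fills=none; bids=[-] asks=[#5:7@101 #4:10@103 #3:9@105]
After op 6 [order #6] limit_buy(price=105, qty=4): fills=#6x#5:4@101; bids=[-] asks=[#5:3@101 #4:10@103 #3:9@105]
After op 7 [order #7] limit_sell(price=95, qty=4): fills=none; bids=[-] asks=[#7:4@95 #5:3@101 #4:10@103 #3:9@105]
After op 8 [order #8] limit_sell(price=98, qty=6): fills=none; bids=[-] asks=[#7:4@95 #8:6@98 #5:3@101 #4:10@103 #3:9@105]
After op 9 [order #9] limit_buy(price=96, qty=3): fills=#9x#7:3@95; bids=[-] asks=[#7:1@95 #8:6@98 #5:3@101 #4:10@103 #3:9@105]
After op 10 [order #10] limit_sell(price=98, qty=10): fills=none; bids=[-] asks=[#7:1@95 #8:6@98 #10:10@98 #5:3@101 #4:10@103 #3:9@105]

Answer: 3@95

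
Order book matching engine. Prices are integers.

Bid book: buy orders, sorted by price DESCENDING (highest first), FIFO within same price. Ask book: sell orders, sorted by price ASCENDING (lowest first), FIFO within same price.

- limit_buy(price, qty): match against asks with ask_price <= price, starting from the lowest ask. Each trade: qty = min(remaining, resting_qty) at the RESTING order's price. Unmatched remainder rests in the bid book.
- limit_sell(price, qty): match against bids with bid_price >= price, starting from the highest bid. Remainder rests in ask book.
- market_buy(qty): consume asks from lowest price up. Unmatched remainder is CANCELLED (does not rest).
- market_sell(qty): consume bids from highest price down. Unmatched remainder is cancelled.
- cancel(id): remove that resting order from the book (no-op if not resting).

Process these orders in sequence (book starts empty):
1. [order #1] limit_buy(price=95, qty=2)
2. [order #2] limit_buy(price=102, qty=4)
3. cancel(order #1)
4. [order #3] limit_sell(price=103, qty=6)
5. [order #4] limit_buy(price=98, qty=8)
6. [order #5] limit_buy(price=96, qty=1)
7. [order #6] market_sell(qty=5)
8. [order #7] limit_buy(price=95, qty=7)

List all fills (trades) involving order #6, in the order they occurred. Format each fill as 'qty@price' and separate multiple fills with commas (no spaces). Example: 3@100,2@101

Answer: 4@102,1@98

Derivation:
After op 1 [order #1] limit_buy(price=95, qty=2): fills=none; bids=[#1:2@95] asks=[-]
After op 2 [order #2] limit_buy(price=102, qty=4): fills=none; bids=[#2:4@102 #1:2@95] asks=[-]
After op 3 cancel(order #1): fills=none; bids=[#2:4@102] asks=[-]
After op 4 [order #3] limit_sell(price=103, qty=6): fills=none; bids=[#2:4@102] asks=[#3:6@103]
After op 5 [order #4] limit_buy(price=98, qty=8): fills=none; bids=[#2:4@102 #4:8@98] asks=[#3:6@103]
After op 6 [order #5] limit_buy(price=96, qty=1): fills=none; bids=[#2:4@102 #4:8@98 #5:1@96] asks=[#3:6@103]
After op 7 [order #6] market_sell(qty=5): fills=#2x#6:4@102 #4x#6:1@98; bids=[#4:7@98 #5:1@96] asks=[#3:6@103]
After op 8 [order #7] limit_buy(price=95, qty=7): fills=none; bids=[#4:7@98 #5:1@96 #7:7@95] asks=[#3:6@103]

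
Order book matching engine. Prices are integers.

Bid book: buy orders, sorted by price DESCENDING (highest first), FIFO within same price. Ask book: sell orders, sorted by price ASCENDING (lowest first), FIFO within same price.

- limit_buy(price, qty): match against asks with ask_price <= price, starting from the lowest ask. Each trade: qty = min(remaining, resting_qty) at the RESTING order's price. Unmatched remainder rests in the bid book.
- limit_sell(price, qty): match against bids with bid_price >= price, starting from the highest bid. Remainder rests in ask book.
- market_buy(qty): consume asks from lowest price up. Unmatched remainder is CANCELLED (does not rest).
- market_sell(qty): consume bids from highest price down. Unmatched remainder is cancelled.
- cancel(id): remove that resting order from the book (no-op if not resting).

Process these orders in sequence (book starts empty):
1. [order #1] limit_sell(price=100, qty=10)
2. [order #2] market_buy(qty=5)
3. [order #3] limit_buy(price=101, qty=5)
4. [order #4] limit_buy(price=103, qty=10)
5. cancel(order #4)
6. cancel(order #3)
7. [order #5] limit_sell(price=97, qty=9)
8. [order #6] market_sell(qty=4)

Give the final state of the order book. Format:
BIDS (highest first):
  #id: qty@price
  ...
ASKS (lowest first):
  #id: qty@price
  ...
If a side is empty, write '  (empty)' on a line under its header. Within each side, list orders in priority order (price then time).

Answer: BIDS (highest first):
  (empty)
ASKS (lowest first):
  #5: 9@97

Derivation:
After op 1 [order #1] limit_sell(price=100, qty=10): fills=none; bids=[-] asks=[#1:10@100]
After op 2 [order #2] market_buy(qty=5): fills=#2x#1:5@100; bids=[-] asks=[#1:5@100]
After op 3 [order #3] limit_buy(price=101, qty=5): fills=#3x#1:5@100; bids=[-] asks=[-]
After op 4 [order #4] limit_buy(price=103, qty=10): fills=none; bids=[#4:10@103] asks=[-]
After op 5 cancel(order #4): fills=none; bids=[-] asks=[-]
After op 6 cancel(order #3): fills=none; bids=[-] asks=[-]
After op 7 [order #5] limit_sell(price=97, qty=9): fills=none; bids=[-] asks=[#5:9@97]
After op 8 [order #6] market_sell(qty=4): fills=none; bids=[-] asks=[#5:9@97]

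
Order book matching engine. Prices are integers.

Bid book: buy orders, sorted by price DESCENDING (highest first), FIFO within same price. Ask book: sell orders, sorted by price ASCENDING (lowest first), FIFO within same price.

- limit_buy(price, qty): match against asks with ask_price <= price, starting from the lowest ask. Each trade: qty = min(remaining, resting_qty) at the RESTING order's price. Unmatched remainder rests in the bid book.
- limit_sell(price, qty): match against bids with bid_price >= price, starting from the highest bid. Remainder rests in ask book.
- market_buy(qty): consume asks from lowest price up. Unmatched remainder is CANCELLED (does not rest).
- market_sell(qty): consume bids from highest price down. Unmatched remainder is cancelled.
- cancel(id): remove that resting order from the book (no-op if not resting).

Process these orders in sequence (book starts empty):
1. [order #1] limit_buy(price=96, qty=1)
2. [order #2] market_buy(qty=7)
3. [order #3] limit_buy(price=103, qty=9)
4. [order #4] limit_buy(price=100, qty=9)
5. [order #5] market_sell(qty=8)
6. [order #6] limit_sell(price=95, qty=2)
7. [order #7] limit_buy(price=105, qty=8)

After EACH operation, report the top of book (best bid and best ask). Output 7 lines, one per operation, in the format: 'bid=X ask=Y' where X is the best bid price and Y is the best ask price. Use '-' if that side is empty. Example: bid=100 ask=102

After op 1 [order #1] limit_buy(price=96, qty=1): fills=none; bids=[#1:1@96] asks=[-]
After op 2 [order #2] market_buy(qty=7): fills=none; bids=[#1:1@96] asks=[-]
After op 3 [order #3] limit_buy(price=103, qty=9): fills=none; bids=[#3:9@103 #1:1@96] asks=[-]
After op 4 [order #4] limit_buy(price=100, qty=9): fills=none; bids=[#3:9@103 #4:9@100 #1:1@96] asks=[-]
After op 5 [order #5] market_sell(qty=8): fills=#3x#5:8@103; bids=[#3:1@103 #4:9@100 #1:1@96] asks=[-]
After op 6 [order #6] limit_sell(price=95, qty=2): fills=#3x#6:1@103 #4x#6:1@100; bids=[#4:8@100 #1:1@96] asks=[-]
After op 7 [order #7] limit_buy(price=105, qty=8): fills=none; bids=[#7:8@105 #4:8@100 #1:1@96] asks=[-]

Answer: bid=96 ask=-
bid=96 ask=-
bid=103 ask=-
bid=103 ask=-
bid=103 ask=-
bid=100 ask=-
bid=105 ask=-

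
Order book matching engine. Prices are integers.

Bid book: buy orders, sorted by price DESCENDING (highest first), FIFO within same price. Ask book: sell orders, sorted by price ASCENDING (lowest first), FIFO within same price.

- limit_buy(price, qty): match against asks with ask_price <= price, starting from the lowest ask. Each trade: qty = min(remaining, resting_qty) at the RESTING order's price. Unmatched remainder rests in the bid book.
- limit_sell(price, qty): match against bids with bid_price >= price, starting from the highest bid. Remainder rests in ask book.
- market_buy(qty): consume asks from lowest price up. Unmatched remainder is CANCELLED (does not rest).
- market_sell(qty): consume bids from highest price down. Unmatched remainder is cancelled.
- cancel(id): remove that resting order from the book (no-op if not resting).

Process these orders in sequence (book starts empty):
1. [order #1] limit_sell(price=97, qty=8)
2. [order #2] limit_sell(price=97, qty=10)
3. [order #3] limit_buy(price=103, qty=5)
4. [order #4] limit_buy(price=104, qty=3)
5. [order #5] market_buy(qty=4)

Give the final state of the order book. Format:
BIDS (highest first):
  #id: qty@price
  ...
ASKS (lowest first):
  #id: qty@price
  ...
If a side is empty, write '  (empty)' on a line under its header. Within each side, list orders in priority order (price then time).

Answer: BIDS (highest first):
  (empty)
ASKS (lowest first):
  #2: 6@97

Derivation:
After op 1 [order #1] limit_sell(price=97, qty=8): fills=none; bids=[-] asks=[#1:8@97]
After op 2 [order #2] limit_sell(price=97, qty=10): fills=none; bids=[-] asks=[#1:8@97 #2:10@97]
After op 3 [order #3] limit_buy(price=103, qty=5): fills=#3x#1:5@97; bids=[-] asks=[#1:3@97 #2:10@97]
After op 4 [order #4] limit_buy(price=104, qty=3): fills=#4x#1:3@97; bids=[-] asks=[#2:10@97]
After op 5 [order #5] market_buy(qty=4): fills=#5x#2:4@97; bids=[-] asks=[#2:6@97]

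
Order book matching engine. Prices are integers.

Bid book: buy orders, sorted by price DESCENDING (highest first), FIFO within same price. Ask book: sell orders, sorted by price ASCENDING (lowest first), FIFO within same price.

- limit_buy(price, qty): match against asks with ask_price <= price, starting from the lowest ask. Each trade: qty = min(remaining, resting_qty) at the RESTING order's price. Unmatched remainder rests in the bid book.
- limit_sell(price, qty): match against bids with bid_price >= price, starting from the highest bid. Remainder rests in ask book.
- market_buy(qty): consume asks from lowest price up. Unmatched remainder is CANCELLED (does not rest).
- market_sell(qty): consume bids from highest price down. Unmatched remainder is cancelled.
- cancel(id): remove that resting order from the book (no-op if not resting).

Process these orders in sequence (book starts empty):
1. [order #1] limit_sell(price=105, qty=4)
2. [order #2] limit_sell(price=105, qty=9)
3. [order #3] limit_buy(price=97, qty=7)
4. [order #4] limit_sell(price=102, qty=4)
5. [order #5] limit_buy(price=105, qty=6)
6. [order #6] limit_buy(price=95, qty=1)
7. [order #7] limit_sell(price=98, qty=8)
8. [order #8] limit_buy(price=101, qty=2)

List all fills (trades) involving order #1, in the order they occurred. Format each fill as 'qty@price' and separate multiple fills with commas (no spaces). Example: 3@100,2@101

After op 1 [order #1] limit_sell(price=105, qty=4): fills=none; bids=[-] asks=[#1:4@105]
After op 2 [order #2] limit_sell(price=105, qty=9): fills=none; bids=[-] asks=[#1:4@105 #2:9@105]
After op 3 [order #3] limit_buy(price=97, qty=7): fills=none; bids=[#3:7@97] asks=[#1:4@105 #2:9@105]
After op 4 [order #4] limit_sell(price=102, qty=4): fills=none; bids=[#3:7@97] asks=[#4:4@102 #1:4@105 #2:9@105]
After op 5 [order #5] limit_buy(price=105, qty=6): fills=#5x#4:4@102 #5x#1:2@105; bids=[#3:7@97] asks=[#1:2@105 #2:9@105]
After op 6 [order #6] limit_buy(price=95, qty=1): fills=none; bids=[#3:7@97 #6:1@95] asks=[#1:2@105 #2:9@105]
After op 7 [order #7] limit_sell(price=98, qty=8): fills=none; bids=[#3:7@97 #6:1@95] asks=[#7:8@98 #1:2@105 #2:9@105]
After op 8 [order #8] limit_buy(price=101, qty=2): fills=#8x#7:2@98; bids=[#3:7@97 #6:1@95] asks=[#7:6@98 #1:2@105 #2:9@105]

Answer: 2@105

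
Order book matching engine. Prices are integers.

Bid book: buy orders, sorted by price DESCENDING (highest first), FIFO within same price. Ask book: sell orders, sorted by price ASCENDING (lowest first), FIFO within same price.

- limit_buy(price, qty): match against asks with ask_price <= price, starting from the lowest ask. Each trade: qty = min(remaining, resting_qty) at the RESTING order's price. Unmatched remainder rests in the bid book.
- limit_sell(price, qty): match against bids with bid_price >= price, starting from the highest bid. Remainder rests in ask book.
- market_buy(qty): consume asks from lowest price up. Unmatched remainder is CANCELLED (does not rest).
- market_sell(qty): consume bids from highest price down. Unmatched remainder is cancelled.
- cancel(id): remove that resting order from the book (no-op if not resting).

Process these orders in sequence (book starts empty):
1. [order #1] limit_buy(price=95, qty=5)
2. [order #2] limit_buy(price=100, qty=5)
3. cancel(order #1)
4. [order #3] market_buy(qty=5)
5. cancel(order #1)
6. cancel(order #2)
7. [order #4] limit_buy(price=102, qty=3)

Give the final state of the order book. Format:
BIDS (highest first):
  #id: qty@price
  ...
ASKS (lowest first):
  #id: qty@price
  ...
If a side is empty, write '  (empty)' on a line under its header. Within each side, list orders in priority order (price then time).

After op 1 [order #1] limit_buy(price=95, qty=5): fills=none; bids=[#1:5@95] asks=[-]
After op 2 [order #2] limit_buy(price=100, qty=5): fills=none; bids=[#2:5@100 #1:5@95] asks=[-]
After op 3 cancel(order #1): fills=none; bids=[#2:5@100] asks=[-]
After op 4 [order #3] market_buy(qty=5): fills=none; bids=[#2:5@100] asks=[-]
After op 5 cancel(order #1): fills=none; bids=[#2:5@100] asks=[-]
After op 6 cancel(order #2): fills=none; bids=[-] asks=[-]
After op 7 [order #4] limit_buy(price=102, qty=3): fills=none; bids=[#4:3@102] asks=[-]

Answer: BIDS (highest first):
  #4: 3@102
ASKS (lowest first):
  (empty)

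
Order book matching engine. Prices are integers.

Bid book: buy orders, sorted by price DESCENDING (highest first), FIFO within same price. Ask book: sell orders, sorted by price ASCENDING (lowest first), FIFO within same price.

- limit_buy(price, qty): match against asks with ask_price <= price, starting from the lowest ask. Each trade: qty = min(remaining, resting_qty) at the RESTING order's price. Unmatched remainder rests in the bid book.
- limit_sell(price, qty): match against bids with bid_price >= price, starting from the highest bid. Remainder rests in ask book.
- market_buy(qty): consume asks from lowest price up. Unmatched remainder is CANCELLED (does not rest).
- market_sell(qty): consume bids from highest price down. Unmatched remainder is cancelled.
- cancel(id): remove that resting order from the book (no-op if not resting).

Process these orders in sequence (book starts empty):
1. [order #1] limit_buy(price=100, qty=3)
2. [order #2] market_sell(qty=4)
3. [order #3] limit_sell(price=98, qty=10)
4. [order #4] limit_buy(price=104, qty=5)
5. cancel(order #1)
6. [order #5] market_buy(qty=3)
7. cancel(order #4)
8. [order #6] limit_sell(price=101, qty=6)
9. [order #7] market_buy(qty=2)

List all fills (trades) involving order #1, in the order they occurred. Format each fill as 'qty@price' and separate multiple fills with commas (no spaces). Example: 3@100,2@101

After op 1 [order #1] limit_buy(price=100, qty=3): fills=none; bids=[#1:3@100] asks=[-]
After op 2 [order #2] market_sell(qty=4): fills=#1x#2:3@100; bids=[-] asks=[-]
After op 3 [order #3] limit_sell(price=98, qty=10): fills=none; bids=[-] asks=[#3:10@98]
After op 4 [order #4] limit_buy(price=104, qty=5): fills=#4x#3:5@98; bids=[-] asks=[#3:5@98]
After op 5 cancel(order #1): fills=none; bids=[-] asks=[#3:5@98]
After op 6 [order #5] market_buy(qty=3): fills=#5x#3:3@98; bids=[-] asks=[#3:2@98]
After op 7 cancel(order #4): fills=none; bids=[-] asks=[#3:2@98]
After op 8 [order #6] limit_sell(price=101, qty=6): fills=none; bids=[-] asks=[#3:2@98 #6:6@101]
After op 9 [order #7] market_buy(qty=2): fills=#7x#3:2@98; bids=[-] asks=[#6:6@101]

Answer: 3@100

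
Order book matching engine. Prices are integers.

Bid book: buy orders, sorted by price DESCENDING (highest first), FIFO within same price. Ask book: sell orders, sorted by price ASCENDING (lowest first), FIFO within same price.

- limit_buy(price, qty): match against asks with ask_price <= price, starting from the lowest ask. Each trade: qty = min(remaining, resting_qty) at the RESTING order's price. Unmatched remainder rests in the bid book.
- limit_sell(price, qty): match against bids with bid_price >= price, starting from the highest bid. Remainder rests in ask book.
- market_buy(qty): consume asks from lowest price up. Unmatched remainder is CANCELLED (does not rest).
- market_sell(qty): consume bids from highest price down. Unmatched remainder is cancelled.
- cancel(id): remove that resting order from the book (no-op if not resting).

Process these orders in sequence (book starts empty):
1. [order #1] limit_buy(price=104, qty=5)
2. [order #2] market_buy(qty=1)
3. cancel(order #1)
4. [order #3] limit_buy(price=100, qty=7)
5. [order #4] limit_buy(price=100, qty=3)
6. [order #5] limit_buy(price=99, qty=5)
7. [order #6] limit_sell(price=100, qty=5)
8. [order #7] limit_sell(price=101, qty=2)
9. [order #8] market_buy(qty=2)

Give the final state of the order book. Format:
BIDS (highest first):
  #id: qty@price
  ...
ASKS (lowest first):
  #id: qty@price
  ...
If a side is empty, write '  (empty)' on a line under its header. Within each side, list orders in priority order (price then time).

Answer: BIDS (highest first):
  #3: 2@100
  #4: 3@100
  #5: 5@99
ASKS (lowest first):
  (empty)

Derivation:
After op 1 [order #1] limit_buy(price=104, qty=5): fills=none; bids=[#1:5@104] asks=[-]
After op 2 [order #2] market_buy(qty=1): fills=none; bids=[#1:5@104] asks=[-]
After op 3 cancel(order #1): fills=none; bids=[-] asks=[-]
After op 4 [order #3] limit_buy(price=100, qty=7): fills=none; bids=[#3:7@100] asks=[-]
After op 5 [order #4] limit_buy(price=100, qty=3): fills=none; bids=[#3:7@100 #4:3@100] asks=[-]
After op 6 [order #5] limit_buy(price=99, qty=5): fills=none; bids=[#3:7@100 #4:3@100 #5:5@99] asks=[-]
After op 7 [order #6] limit_sell(price=100, qty=5): fills=#3x#6:5@100; bids=[#3:2@100 #4:3@100 #5:5@99] asks=[-]
After op 8 [order #7] limit_sell(price=101, qty=2): fills=none; bids=[#3:2@100 #4:3@100 #5:5@99] asks=[#7:2@101]
After op 9 [order #8] market_buy(qty=2): fills=#8x#7:2@101; bids=[#3:2@100 #4:3@100 #5:5@99] asks=[-]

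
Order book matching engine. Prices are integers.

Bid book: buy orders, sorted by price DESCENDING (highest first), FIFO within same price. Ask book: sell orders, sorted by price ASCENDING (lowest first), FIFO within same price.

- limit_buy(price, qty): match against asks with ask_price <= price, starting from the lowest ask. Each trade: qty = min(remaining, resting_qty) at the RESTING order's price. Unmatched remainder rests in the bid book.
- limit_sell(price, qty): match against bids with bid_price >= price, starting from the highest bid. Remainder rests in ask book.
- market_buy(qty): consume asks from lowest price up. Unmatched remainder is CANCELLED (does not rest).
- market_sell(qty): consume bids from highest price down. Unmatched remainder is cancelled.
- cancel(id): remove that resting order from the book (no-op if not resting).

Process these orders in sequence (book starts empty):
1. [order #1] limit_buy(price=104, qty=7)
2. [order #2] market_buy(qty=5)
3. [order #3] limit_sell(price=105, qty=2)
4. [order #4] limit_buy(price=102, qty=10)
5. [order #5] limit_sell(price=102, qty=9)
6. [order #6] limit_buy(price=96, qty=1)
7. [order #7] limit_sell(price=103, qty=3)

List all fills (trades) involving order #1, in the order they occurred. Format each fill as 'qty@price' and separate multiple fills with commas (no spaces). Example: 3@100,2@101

Answer: 7@104

Derivation:
After op 1 [order #1] limit_buy(price=104, qty=7): fills=none; bids=[#1:7@104] asks=[-]
After op 2 [order #2] market_buy(qty=5): fills=none; bids=[#1:7@104] asks=[-]
After op 3 [order #3] limit_sell(price=105, qty=2): fills=none; bids=[#1:7@104] asks=[#3:2@105]
After op 4 [order #4] limit_buy(price=102, qty=10): fills=none; bids=[#1:7@104 #4:10@102] asks=[#3:2@105]
After op 5 [order #5] limit_sell(price=102, qty=9): fills=#1x#5:7@104 #4x#5:2@102; bids=[#4:8@102] asks=[#3:2@105]
After op 6 [order #6] limit_buy(price=96, qty=1): fills=none; bids=[#4:8@102 #6:1@96] asks=[#3:2@105]
After op 7 [order #7] limit_sell(price=103, qty=3): fills=none; bids=[#4:8@102 #6:1@96] asks=[#7:3@103 #3:2@105]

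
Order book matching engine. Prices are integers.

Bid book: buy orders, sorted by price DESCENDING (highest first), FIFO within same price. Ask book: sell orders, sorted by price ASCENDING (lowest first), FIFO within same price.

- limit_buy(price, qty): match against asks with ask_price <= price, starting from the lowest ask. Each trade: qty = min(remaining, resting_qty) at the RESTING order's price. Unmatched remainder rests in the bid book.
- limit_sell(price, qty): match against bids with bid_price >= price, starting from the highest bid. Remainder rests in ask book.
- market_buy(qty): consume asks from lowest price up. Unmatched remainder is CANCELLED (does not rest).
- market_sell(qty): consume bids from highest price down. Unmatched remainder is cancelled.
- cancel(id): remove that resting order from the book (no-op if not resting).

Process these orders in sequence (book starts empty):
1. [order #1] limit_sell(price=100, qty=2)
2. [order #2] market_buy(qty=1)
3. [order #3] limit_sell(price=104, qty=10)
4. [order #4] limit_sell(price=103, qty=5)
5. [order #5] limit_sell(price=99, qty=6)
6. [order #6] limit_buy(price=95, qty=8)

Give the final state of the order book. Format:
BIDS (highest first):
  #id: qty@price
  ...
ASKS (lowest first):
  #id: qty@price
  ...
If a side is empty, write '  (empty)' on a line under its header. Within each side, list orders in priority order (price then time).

After op 1 [order #1] limit_sell(price=100, qty=2): fills=none; bids=[-] asks=[#1:2@100]
After op 2 [order #2] market_buy(qty=1): fills=#2x#1:1@100; bids=[-] asks=[#1:1@100]
After op 3 [order #3] limit_sell(price=104, qty=10): fills=none; bids=[-] asks=[#1:1@100 #3:10@104]
After op 4 [order #4] limit_sell(price=103, qty=5): fills=none; bids=[-] asks=[#1:1@100 #4:5@103 #3:10@104]
After op 5 [order #5] limit_sell(price=99, qty=6): fills=none; bids=[-] asks=[#5:6@99 #1:1@100 #4:5@103 #3:10@104]
After op 6 [order #6] limit_buy(price=95, qty=8): fills=none; bids=[#6:8@95] asks=[#5:6@99 #1:1@100 #4:5@103 #3:10@104]

Answer: BIDS (highest first):
  #6: 8@95
ASKS (lowest first):
  #5: 6@99
  #1: 1@100
  #4: 5@103
  #3: 10@104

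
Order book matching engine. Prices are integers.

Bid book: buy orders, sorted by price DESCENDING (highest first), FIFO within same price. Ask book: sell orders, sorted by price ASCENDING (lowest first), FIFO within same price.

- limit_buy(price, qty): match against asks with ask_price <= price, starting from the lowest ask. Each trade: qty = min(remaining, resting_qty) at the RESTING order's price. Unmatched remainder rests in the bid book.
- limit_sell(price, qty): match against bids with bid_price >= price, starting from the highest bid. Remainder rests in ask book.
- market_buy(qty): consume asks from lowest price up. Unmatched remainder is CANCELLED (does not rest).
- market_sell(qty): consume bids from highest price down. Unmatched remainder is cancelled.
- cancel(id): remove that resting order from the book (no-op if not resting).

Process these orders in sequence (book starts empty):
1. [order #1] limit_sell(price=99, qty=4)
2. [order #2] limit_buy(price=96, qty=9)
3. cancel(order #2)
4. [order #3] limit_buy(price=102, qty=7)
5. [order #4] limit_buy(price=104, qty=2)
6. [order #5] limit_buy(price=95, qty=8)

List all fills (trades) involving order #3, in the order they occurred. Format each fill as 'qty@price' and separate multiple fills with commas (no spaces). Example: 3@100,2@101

After op 1 [order #1] limit_sell(price=99, qty=4): fills=none; bids=[-] asks=[#1:4@99]
After op 2 [order #2] limit_buy(price=96, qty=9): fills=none; bids=[#2:9@96] asks=[#1:4@99]
After op 3 cancel(order #2): fills=none; bids=[-] asks=[#1:4@99]
After op 4 [order #3] limit_buy(price=102, qty=7): fills=#3x#1:4@99; bids=[#3:3@102] asks=[-]
After op 5 [order #4] limit_buy(price=104, qty=2): fills=none; bids=[#4:2@104 #3:3@102] asks=[-]
After op 6 [order #5] limit_buy(price=95, qty=8): fills=none; bids=[#4:2@104 #3:3@102 #5:8@95] asks=[-]

Answer: 4@99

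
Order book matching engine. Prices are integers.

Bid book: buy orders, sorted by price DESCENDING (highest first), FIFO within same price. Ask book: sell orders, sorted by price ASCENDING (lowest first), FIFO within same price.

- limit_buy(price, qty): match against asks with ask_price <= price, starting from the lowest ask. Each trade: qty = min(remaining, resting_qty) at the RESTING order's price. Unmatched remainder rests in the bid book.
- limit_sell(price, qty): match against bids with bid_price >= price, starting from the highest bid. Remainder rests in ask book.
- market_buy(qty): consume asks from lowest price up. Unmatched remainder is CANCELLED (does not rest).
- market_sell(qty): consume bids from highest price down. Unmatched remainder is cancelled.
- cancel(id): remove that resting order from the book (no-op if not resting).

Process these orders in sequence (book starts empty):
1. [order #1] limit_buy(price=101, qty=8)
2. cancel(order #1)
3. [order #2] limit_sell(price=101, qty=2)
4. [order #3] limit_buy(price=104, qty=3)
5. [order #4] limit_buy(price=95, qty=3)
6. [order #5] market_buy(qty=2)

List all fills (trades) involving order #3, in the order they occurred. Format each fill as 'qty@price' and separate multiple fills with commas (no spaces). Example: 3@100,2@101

After op 1 [order #1] limit_buy(price=101, qty=8): fills=none; bids=[#1:8@101] asks=[-]
After op 2 cancel(order #1): fills=none; bids=[-] asks=[-]
After op 3 [order #2] limit_sell(price=101, qty=2): fills=none; bids=[-] asks=[#2:2@101]
After op 4 [order #3] limit_buy(price=104, qty=3): fills=#3x#2:2@101; bids=[#3:1@104] asks=[-]
After op 5 [order #4] limit_buy(price=95, qty=3): fills=none; bids=[#3:1@104 #4:3@95] asks=[-]
After op 6 [order #5] market_buy(qty=2): fills=none; bids=[#3:1@104 #4:3@95] asks=[-]

Answer: 2@101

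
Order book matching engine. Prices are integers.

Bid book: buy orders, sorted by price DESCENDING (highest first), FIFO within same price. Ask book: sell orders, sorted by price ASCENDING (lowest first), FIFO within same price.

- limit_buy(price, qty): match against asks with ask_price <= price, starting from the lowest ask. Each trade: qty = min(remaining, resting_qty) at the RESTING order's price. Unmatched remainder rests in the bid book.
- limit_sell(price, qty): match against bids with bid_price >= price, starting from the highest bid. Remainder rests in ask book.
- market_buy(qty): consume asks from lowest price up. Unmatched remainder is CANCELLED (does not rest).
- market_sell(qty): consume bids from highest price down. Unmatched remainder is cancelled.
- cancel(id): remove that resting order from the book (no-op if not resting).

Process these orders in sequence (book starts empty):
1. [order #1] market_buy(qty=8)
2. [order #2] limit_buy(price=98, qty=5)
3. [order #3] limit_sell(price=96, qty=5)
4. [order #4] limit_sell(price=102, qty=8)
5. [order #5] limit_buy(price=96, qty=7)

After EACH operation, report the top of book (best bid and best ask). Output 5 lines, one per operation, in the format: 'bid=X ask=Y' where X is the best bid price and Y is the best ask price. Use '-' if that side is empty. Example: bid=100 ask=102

After op 1 [order #1] market_buy(qty=8): fills=none; bids=[-] asks=[-]
After op 2 [order #2] limit_buy(price=98, qty=5): fills=none; bids=[#2:5@98] asks=[-]
After op 3 [order #3] limit_sell(price=96, qty=5): fills=#2x#3:5@98; bids=[-] asks=[-]
After op 4 [order #4] limit_sell(price=102, qty=8): fills=none; bids=[-] asks=[#4:8@102]
After op 5 [order #5] limit_buy(price=96, qty=7): fills=none; bids=[#5:7@96] asks=[#4:8@102]

Answer: bid=- ask=-
bid=98 ask=-
bid=- ask=-
bid=- ask=102
bid=96 ask=102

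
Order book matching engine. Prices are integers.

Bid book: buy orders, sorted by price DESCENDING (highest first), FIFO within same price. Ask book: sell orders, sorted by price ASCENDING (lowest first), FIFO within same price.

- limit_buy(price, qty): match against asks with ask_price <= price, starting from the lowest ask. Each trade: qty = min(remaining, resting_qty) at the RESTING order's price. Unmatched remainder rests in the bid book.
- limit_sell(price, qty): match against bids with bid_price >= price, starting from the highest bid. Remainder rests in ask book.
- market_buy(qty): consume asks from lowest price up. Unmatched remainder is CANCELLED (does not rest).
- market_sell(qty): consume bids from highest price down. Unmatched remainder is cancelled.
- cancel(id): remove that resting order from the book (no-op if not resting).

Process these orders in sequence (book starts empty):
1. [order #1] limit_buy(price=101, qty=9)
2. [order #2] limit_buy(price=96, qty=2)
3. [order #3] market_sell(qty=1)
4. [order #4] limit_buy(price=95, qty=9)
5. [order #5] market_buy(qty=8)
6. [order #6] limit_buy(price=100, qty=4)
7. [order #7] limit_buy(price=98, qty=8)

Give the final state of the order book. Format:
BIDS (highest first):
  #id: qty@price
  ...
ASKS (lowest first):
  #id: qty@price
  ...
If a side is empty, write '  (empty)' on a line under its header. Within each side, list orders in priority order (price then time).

Answer: BIDS (highest first):
  #1: 8@101
  #6: 4@100
  #7: 8@98
  #2: 2@96
  #4: 9@95
ASKS (lowest first):
  (empty)

Derivation:
After op 1 [order #1] limit_buy(price=101, qty=9): fills=none; bids=[#1:9@101] asks=[-]
After op 2 [order #2] limit_buy(price=96, qty=2): fills=none; bids=[#1:9@101 #2:2@96] asks=[-]
After op 3 [order #3] market_sell(qty=1): fills=#1x#3:1@101; bids=[#1:8@101 #2:2@96] asks=[-]
After op 4 [order #4] limit_buy(price=95, qty=9): fills=none; bids=[#1:8@101 #2:2@96 #4:9@95] asks=[-]
After op 5 [order #5] market_buy(qty=8): fills=none; bids=[#1:8@101 #2:2@96 #4:9@95] asks=[-]
After op 6 [order #6] limit_buy(price=100, qty=4): fills=none; bids=[#1:8@101 #6:4@100 #2:2@96 #4:9@95] asks=[-]
After op 7 [order #7] limit_buy(price=98, qty=8): fills=none; bids=[#1:8@101 #6:4@100 #7:8@98 #2:2@96 #4:9@95] asks=[-]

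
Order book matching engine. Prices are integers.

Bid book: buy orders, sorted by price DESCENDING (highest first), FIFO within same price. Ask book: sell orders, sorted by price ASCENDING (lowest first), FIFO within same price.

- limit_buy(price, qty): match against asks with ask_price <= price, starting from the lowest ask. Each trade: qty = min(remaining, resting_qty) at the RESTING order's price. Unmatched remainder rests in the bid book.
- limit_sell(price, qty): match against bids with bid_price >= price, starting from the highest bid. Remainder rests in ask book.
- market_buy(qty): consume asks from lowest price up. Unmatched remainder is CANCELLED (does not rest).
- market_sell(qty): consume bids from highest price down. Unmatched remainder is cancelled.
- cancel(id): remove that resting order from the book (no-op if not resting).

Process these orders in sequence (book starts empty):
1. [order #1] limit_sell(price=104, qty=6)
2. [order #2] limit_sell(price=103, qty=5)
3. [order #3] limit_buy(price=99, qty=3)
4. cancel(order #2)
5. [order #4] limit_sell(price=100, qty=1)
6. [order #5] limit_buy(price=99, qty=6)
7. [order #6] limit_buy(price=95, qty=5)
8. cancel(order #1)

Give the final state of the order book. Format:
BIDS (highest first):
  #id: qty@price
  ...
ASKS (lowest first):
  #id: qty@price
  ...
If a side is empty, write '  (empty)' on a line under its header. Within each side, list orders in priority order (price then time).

Answer: BIDS (highest first):
  #3: 3@99
  #5: 6@99
  #6: 5@95
ASKS (lowest first):
  #4: 1@100

Derivation:
After op 1 [order #1] limit_sell(price=104, qty=6): fills=none; bids=[-] asks=[#1:6@104]
After op 2 [order #2] limit_sell(price=103, qty=5): fills=none; bids=[-] asks=[#2:5@103 #1:6@104]
After op 3 [order #3] limit_buy(price=99, qty=3): fills=none; bids=[#3:3@99] asks=[#2:5@103 #1:6@104]
After op 4 cancel(order #2): fills=none; bids=[#3:3@99] asks=[#1:6@104]
After op 5 [order #4] limit_sell(price=100, qty=1): fills=none; bids=[#3:3@99] asks=[#4:1@100 #1:6@104]
After op 6 [order #5] limit_buy(price=99, qty=6): fills=none; bids=[#3:3@99 #5:6@99] asks=[#4:1@100 #1:6@104]
After op 7 [order #6] limit_buy(price=95, qty=5): fills=none; bids=[#3:3@99 #5:6@99 #6:5@95] asks=[#4:1@100 #1:6@104]
After op 8 cancel(order #1): fills=none; bids=[#3:3@99 #5:6@99 #6:5@95] asks=[#4:1@100]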